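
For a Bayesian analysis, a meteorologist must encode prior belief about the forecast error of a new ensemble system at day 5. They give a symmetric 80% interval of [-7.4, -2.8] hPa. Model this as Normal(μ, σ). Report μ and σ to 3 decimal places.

A symmetric 80% interval runs μ ± z·σ with z = 1.282.
Half-width = 2.3, so σ = 2.3/1.282 = 1.795.
μ is the interval midpoint, -5.100.

μ = -5.100, σ = 1.795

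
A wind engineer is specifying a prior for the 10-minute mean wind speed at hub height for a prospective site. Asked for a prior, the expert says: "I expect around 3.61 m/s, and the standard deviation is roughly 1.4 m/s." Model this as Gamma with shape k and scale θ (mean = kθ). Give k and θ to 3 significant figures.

For Gamma(k, scale θ): mean = kθ, variance = kθ², so CV = 1/√k.
CV = SD/mean = 1.4/3.61 = 0.3878, hence k = 1/CV² = 6.65.
Then θ = mean/k = 3.61/6.65 = 0.543.

k ≈ 6.65, θ ≈ 0.543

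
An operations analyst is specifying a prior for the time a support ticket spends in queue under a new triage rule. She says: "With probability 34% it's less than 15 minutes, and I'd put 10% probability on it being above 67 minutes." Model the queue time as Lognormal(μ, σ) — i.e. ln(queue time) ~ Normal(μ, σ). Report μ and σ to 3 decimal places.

If T ~ Lognormal(μ,σ) then ln T ~ Normal(μ,σ), so the p-quantile of ln T is μ + z_p·σ.
ln(15) = 2.708 and ln(67) = 4.205; z_{0.34} = -0.4125, z_{0.9} = 1.282.
σ = (4.205 − 2.708)/(1.282 − (-0.4125)) = 0.883.
μ = 2.708 − (-0.4125)·0.883 = 3.072.

μ ≈ 3.072, σ ≈ 0.883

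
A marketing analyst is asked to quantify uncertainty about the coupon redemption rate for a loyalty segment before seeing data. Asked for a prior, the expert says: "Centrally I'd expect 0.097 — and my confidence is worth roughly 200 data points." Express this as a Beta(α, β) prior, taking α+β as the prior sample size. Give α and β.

Under the effective-sample-size interpretation, Beta(α, β) has prior mean α/(α+β) and prior sample size α+β.
So α+β = 200 and α/(α+β) = 0.097, giving α = 0.097·200 = 19.4 and β = 200 − 19.4 = 180.6.

α = 19.4, β = 180.6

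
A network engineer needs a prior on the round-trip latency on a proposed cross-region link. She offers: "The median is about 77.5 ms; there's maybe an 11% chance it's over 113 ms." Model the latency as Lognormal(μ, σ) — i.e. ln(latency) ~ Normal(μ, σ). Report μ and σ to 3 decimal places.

μ ≈ 4.350, σ ≈ 0.307

If T ~ Lognormal(μ,σ) then ln T ~ Normal(μ,σ), so the p-quantile of ln T is μ + z_p·σ.
ln(77.5) = 4.35 and ln(113) = 4.727; z_{0.5} = 0, z_{0.89} = 1.227.
σ = (4.727 − 4.35)/(1.227 − (0)) = 0.307.
μ = 4.35 − (0)·0.307 = 4.350.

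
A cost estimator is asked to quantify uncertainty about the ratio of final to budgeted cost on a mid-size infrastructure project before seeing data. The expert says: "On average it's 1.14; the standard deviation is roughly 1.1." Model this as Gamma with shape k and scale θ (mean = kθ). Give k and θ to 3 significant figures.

k ≈ 1.07, θ ≈ 1.06

For Gamma(k, scale θ): mean = kθ, variance = kθ², so CV = 1/√k.
CV = SD/mean = 1.1/1.14 = 0.9649, hence k = 1/CV² = 1.07.
Then θ = mean/k = 1.14/1.07 = 1.06.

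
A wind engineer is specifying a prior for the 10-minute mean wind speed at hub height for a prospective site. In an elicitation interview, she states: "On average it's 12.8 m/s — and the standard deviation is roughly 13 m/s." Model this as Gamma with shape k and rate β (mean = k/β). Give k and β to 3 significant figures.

k ≈ 0.969, β ≈ 0.0757

For Gamma(k, rate β): mean = k/β, variance = k/β², so CV = 1/√k.
CV = SD/mean = 13/12.8 = 1.016, hence k = 1/CV² = 0.969.
Then β = k/mean = 0.969/12.8 = 0.0757.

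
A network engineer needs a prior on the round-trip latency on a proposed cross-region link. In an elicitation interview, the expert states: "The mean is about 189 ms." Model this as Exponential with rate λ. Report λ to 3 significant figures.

Exponential mean = 1/λ, so λ = 1/189.0 = 0.00529.

λ ≈ 0.00529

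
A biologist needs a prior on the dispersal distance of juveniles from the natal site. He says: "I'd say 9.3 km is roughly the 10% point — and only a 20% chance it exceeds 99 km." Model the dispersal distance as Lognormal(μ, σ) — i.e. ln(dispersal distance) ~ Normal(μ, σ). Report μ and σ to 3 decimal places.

If T ~ Lognormal(μ,σ) then ln T ~ Normal(μ,σ), so the p-quantile of ln T is μ + z_p·σ.
ln(9.3) = 2.23 and ln(99) = 4.595; z_{0.1} = -1.282, z_{0.8} = 0.8416.
σ = (4.595 − 2.23)/(0.8416 − (-1.282)) = 1.114.
μ = 2.23 − (-1.282)·1.114 = 3.658.

μ ≈ 3.658, σ ≈ 1.114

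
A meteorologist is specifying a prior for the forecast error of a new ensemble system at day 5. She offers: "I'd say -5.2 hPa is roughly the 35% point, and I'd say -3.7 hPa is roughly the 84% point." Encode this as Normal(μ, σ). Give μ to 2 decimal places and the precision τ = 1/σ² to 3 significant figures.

μ = -4.78, τ = 0.846

The p-quantile of Normal(μ,σ) is μ + z_p·σ, with z_{0.35} = -0.3853 and z_{0.84} = 0.9945.
Eliminate σ: μ = (z₂·x₁ − z₁·x₂)/(z₂ − z₁) = (0.9945·-5.2 − (-0.3853)·-3.7)/1.38 = -4.78.
Then σ = (x₂ − x₁)/(z₂ − z₁) = (-3.7 − -5.2)/1.38 = 1.09.
Precision τ = 1/σ² = 1/1.087² = 0.846.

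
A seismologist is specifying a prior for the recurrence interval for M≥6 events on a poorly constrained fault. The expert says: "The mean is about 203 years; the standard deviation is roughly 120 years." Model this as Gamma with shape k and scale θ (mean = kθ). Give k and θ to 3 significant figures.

k ≈ 2.86, θ ≈ 70.9

For Gamma(k, scale θ): mean = kθ, variance = kθ², so CV = 1/√k.
CV = SD/mean = 120/203 = 0.5911, hence k = 1/CV² = 2.86.
Then θ = mean/k = 203/2.86 = 70.9.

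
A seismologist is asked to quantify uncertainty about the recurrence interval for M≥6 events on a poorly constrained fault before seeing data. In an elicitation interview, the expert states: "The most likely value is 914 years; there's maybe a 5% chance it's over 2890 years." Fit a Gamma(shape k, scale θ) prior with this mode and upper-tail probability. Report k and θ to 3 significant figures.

k ≈ 2.98, θ ≈ 461

Gamma(k,θ) with k>1 has mode (k−1)θ, so θ = 914/(k−1).
Need P(X < 2890) = 0.95 with θ tied to k this way. Start at k = 2, θ = 914: P(X<2890) ≈ 0.824.
Too low — raise k to concentrate. Iterating converges to k ≈ 2.98.
Then θ = 914/(2.98−1) ≈ 461.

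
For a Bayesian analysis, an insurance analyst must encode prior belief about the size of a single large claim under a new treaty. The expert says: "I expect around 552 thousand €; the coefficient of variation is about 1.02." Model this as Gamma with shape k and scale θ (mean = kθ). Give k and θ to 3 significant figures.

For Gamma(k, scale θ): mean = kθ, variance = kθ², so CV = 1/√k.
CV = 1.02, hence k = 1/CV² = 0.961.
Then θ = mean/k = 552/0.961 = 574.

k ≈ 0.961, θ ≈ 574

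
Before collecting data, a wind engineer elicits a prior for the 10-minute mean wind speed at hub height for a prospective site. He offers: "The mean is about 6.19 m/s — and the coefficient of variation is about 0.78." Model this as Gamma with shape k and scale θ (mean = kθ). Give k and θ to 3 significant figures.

k ≈ 1.64, θ ≈ 3.77

For Gamma(k, scale θ): mean = kθ, variance = kθ², so CV = 1/√k.
CV = 0.78, hence k = 1/CV² = 1.64.
Then θ = mean/k = 6.19/1.64 = 3.77.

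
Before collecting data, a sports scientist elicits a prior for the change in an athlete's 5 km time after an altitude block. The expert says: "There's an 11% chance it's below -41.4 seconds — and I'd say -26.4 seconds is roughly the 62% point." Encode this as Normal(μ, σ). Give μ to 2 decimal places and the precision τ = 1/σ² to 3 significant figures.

The p-quantile of Normal(μ,σ) is μ + z_p·σ, with z_{0.11} = -1.227 and z_{0.62} = 0.3055.
Eliminate σ: μ = (z₂·x₁ − z₁·x₂)/(z₂ − z₁) = (0.3055·-41.4 − (-1.227)·-26.4)/1.532 = -29.39.
Then σ = (x₂ − x₁)/(z₂ − z₁) = (-26.4 − -41.4)/1.532 = 9.79.
Precision τ = 1/σ² = 1/9.791² = 0.0104.

μ = -29.39, τ = 0.0104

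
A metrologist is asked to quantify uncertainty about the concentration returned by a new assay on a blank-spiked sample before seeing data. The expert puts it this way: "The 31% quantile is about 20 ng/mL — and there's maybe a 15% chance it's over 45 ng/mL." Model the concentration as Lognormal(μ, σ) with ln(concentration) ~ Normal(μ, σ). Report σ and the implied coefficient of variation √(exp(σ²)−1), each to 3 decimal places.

If T ~ Lognormal(μ,σ) then ln T ~ Normal(μ,σ), so the p-quantile of ln T is μ + z_p·σ.
ln(20) = 2.996 and ln(45) = 3.807; z_{0.31} = -0.4959, z_{0.85} = 1.036.
σ = (3.807 − 2.996)/(1.036 − (-0.4959)) = 0.529.
μ = 2.996 − (-0.4959)·0.529 = 3.258.
CV = √(exp(σ²)−1) = √(exp(0.2801)−1) = 0.569.

σ ≈ 0.529, CV ≈ 0.569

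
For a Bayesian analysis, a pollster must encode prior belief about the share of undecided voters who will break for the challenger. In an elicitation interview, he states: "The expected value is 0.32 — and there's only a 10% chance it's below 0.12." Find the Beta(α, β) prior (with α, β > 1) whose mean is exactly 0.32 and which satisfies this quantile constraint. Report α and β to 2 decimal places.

With mean 0.32 fixed, write α = 0.32s, β = 0.68s where s = α+β.
Need P(θ < 0.12) = 0.1 under Beta(0.32s, 0.68s). Normal approximation: (q−m)/√(m(1−m)/s) ≈ z_{0.1} = -1.28, so s ≈ 0.32·0.68·(-1.28)²/(0.12−0.32)² = 8.9.
At s = 8.9: P(θ<0.12) ≈ 0.075. Adjusting to match 0.1 gives s ≈ 7.33.
So α = 0.32·7.33 ≈ 2.35, β = 0.68·7.33 ≈ 4.99.

α ≈ 2.35, β ≈ 4.99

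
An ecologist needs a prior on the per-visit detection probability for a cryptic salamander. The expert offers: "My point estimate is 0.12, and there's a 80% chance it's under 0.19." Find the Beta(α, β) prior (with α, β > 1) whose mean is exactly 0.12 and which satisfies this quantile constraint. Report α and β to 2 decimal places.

With mean 0.12 fixed, write α = 0.12s, β = 0.88s where s = α+β.
Need P(θ < 0.19) = 0.8 under Beta(0.12s, 0.88s). Normal approximation: (q−m)/√(m(1−m)/s) ≈ z_{0.8} = 0.842, so s ≈ 0.12·0.88·(0.842)²/(0.19−0.12)² = 15.3.
At s = 15.3: P(θ<0.19) ≈ 0.821. Adjusting to match 0.8 gives s ≈ 10.93.
So α = 0.12·10.93 ≈ 1.31, β = 0.88·10.93 ≈ 9.62.

α ≈ 1.31, β ≈ 9.62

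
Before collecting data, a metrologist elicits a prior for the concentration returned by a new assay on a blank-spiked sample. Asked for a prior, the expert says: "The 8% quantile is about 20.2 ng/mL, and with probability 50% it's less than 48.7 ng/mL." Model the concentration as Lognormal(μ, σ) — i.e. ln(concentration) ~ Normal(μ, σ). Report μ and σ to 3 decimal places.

μ ≈ 3.886, σ ≈ 0.626

If T ~ Lognormal(μ,σ) then ln T ~ Normal(μ,σ), so the p-quantile of ln T is μ + z_p·σ.
ln(20.2) = 3.006 and ln(48.7) = 3.886; z_{0.08} = -1.405, z_{0.5} = 0.
σ = (3.886 − 3.006)/(0 − (-1.405)) = 0.626.
μ = 3.006 − (-1.405)·0.626 = 3.886.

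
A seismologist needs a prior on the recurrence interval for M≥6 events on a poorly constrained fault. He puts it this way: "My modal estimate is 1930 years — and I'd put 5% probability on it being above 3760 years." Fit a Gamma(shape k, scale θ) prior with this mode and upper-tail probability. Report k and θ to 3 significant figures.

Gamma(k,θ) with k>1 has mode (k−1)θ, so θ = 1930/(k−1).
Need P(X < 3760) = 0.95 with θ tied to k this way. Start at k = 2, θ = 1930: P(X<3760) ≈ 0.580.
Too low — raise k to concentrate. Iterating converges to k ≈ 7.24.
Then θ = 1930/(7.24−1) ≈ 309.

k ≈ 7.24, θ ≈ 309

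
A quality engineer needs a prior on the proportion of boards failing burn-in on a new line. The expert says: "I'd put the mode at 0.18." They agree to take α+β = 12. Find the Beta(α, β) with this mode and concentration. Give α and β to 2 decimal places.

For α,β > 1 the Beta mode is (α−1)/(α+β−2). With α+β = 12, the mode is (α−1)/10.
Set (α−1)/10 = 0.18 → α = 1 + 0.18·10 = 2.80.
β = 12 − α = 9.20.

α = 2.80, β = 9.20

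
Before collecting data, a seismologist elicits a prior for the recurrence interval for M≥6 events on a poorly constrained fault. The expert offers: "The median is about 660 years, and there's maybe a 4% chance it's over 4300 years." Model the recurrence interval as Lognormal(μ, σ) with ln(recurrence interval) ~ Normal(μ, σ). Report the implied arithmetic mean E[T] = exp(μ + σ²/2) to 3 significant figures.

If T ~ Lognormal(μ,σ) then ln T ~ Normal(μ,σ), so the p-quantile of ln T is μ + z_p·σ.
ln(660) = 6.492 and ln(4300) = 8.366; z_{0.5} = 0, z_{0.96} = 1.751.
σ = (8.366 − 6.492)/(1.751 − (0)) = 1.071.
μ = 6.492 − (0)·1.071 = 6.492.
E[T] = exp(μ + σ²/2) = exp(6.492 + 0.5730) = 1170 years.

E[T] ≈ 1170 years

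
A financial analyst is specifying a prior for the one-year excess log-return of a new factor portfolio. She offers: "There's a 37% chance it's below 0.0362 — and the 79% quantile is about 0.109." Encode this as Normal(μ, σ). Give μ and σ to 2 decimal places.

μ = 0.06, σ = 0.06

For Normal(μ,σ), the p-quantile is μ + z_p·σ. Here z_{0.37} = -0.3319, z_{0.79} = 0.8064.
So 0.0362 = μ − 0.3319σ and 0.109 = μ + 0.8064σ.
Subtracting: σ = (0.109 − 0.0362)/(0.8064 − (-0.3319)) = 0.06.
Then μ = 0.0362 − (-0.3319)·0.06 = 0.06.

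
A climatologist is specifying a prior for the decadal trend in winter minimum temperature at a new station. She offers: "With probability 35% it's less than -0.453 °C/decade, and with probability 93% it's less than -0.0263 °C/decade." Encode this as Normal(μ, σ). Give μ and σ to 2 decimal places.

For Normal(μ,σ), the p-quantile is μ + z_p·σ. Here z_{0.35} = -0.3853, z_{0.93} = 1.476.
So -0.453 = μ − 0.3853σ and -0.0263 = μ + 1.476σ.
Subtracting: σ = (-0.0263 − -0.453)/(1.476 − (-0.3853)) = 0.23.
Then μ = -0.453 − (-0.3853)·0.23 = -0.36.

μ = -0.36, σ = 0.23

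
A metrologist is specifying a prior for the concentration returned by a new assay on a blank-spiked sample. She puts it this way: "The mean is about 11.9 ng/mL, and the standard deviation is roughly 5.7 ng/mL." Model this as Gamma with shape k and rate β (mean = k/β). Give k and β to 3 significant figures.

For Gamma(k, rate β): mean = k/β, variance = k/β², so CV = 1/√k.
CV = SD/mean = 5.7/11.9 = 0.479, hence k = 1/CV² = 4.36.
Then β = k/mean = 4.36/11.9 = 0.366.

k ≈ 4.36, β ≈ 0.366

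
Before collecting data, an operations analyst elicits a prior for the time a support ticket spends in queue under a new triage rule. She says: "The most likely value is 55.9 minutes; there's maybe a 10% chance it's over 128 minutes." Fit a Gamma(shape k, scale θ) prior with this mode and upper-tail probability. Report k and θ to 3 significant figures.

k ≈ 3.8, θ ≈ 19.9

Gamma(k,θ) with k>1 has mode (k−1)θ, so θ = 55.9/(k−1).
Need P(X < 128) = 0.9 with θ tied to k this way. Start at k = 2, θ = 55.9: P(X<128) ≈ 0.667.
Too low — raise k to concentrate. Iterating converges to k ≈ 3.8.
Then θ = 55.9/(3.8−1) ≈ 19.9.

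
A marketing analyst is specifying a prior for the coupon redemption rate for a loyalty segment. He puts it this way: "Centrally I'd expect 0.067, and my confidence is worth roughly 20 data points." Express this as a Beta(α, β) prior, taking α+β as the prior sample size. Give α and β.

Under the effective-sample-size interpretation, Beta(α, β) has prior mean α/(α+β) and prior sample size α+β.
So α+β = 20 and α/(α+β) = 0.067, giving α = 0.067·20 = 1.34 and β = 20 − 1.34 = 18.66.

α = 1.34, β = 18.66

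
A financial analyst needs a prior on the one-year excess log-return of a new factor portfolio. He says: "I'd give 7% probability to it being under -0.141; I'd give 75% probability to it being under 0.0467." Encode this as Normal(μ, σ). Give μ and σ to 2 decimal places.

μ = -0.01, σ = 0.09

The p-quantile of Normal(μ,σ) is μ + z_p·σ, with z_{0.07} = -1.476 and z_{0.75} = 0.6745.
Eliminate σ: μ = (z₂·x₁ − z₁·x₂)/(z₂ − z₁) = (0.6745·-0.141 − (-1.476)·0.0467)/2.15 = -0.01.
Then σ = (x₂ − x₁)/(z₂ − z₁) = (0.0467 − -0.141)/2.15 = 0.09.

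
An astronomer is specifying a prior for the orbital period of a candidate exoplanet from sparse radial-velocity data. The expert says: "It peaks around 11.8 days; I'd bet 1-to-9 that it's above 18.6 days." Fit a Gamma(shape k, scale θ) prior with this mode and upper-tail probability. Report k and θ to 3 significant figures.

k ≈ 10.1, θ ≈ 1.3

Gamma(k,θ) with k>1 has mode (k−1)θ, so θ = 11.8/(k−1).
Need P(X < 18.6) = 0.9 with θ tied to k this way. Start at k = 2, θ = 11.8: P(X<18.6) ≈ 0.467.
Too low — raise k to concentrate. Iterating converges to k ≈ 10.1.
Then θ = 11.8/(10.1−1) ≈ 1.3.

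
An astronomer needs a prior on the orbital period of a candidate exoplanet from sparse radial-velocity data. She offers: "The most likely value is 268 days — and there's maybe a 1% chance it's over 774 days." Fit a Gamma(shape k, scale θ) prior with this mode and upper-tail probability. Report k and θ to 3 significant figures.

k ≈ 5.04, θ ≈ 66.4

Gamma(k,θ) with k>1 has mode (k−1)θ, so θ = 268/(k−1).
Need P(X < 774) = 0.99 with θ tied to k this way. Start at k = 2, θ = 268: P(X<774) ≈ 0.783.
Too low — raise k to concentrate. Iterating converges to k ≈ 5.04.
Then θ = 268/(5.04−1) ≈ 66.4.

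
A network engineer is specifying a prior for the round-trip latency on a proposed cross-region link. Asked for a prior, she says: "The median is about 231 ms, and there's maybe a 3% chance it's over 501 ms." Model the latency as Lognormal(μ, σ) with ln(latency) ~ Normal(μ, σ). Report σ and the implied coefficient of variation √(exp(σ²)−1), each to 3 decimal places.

If T ~ Lognormal(μ,σ) then ln T ~ Normal(μ,σ), so the p-quantile of ln T is μ + z_p·σ.
ln(231) = 5.442 and ln(501) = 6.217; z_{0.5} = 0, z_{0.97} = 1.881.
σ = (6.217 − 5.442)/(1.881 − (0)) = 0.412.
μ = 5.442 − (0)·0.412 = 5.442.
CV = √(exp(σ²)−1) = √(exp(0.1694)−1) = 0.430.

σ ≈ 0.412, CV ≈ 0.430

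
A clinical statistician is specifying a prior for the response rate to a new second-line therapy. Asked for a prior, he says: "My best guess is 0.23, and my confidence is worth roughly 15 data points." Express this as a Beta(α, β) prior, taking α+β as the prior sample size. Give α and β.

Under the effective-sample-size interpretation, Beta(α, β) has prior mean α/(α+β) and prior sample size α+β.
So α+β = 15 and α/(α+β) = 0.23, giving α = 0.23·15 = 3.45 and β = 15 − 3.45 = 11.55.

α = 3.45, β = 11.55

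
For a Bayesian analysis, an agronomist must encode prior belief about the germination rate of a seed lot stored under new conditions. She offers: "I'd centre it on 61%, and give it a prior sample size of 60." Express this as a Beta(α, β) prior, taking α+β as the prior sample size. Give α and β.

α = 36.6, β = 23.4

Under the effective-sample-size interpretation, Beta(α, β) has prior mean α/(α+β) and prior sample size α+β.
So α+β = 60 and α/(α+β) = 0.61, giving α = 0.61·60 = 36.6 and β = 60 − 36.6 = 23.4.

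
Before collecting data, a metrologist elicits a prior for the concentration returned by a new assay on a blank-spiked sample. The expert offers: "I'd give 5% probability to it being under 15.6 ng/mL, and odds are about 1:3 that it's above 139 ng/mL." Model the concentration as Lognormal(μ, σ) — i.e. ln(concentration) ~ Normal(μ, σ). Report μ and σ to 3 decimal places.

μ ≈ 4.298, σ ≈ 0.943

If T ~ Lognormal(μ,σ) then ln T ~ Normal(μ,σ), so the p-quantile of ln T is μ + z_p·σ.
ln(15.6) = 2.747 and ln(139) = 4.934; z_{0.05} = -1.645, z_{0.75} = 0.6745.
σ = (4.934 − 2.747)/(0.6745 − (-1.645)) = 0.943.
μ = 2.747 − (-1.645)·0.943 = 4.298.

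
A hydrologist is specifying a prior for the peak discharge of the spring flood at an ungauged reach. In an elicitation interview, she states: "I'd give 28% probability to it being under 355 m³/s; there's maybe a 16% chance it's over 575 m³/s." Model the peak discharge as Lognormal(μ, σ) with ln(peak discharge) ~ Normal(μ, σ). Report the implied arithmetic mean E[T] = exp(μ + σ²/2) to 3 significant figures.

E[T] ≈ 445 m³/s

If T ~ Lognormal(μ,σ) then ln T ~ Normal(μ,σ), so the p-quantile of ln T is μ + z_p·σ.
ln(355) = 5.872 and ln(575) = 6.354; z_{0.28} = -0.5828, z_{0.84} = 0.9945.
σ = (6.354 − 5.872)/(0.9945 − (-0.5828)) = 0.306.
μ = 5.872 − (-0.5828)·0.306 = 6.050.
E[T] = exp(μ + σ²/2) = exp(6.050 + 0.0467) = 445 m³/s.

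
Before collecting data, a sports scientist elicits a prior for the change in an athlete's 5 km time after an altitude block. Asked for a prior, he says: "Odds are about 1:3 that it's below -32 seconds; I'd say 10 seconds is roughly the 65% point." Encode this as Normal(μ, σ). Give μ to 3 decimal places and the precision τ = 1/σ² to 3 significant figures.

μ = -5.270, τ = 0.000637

For Normal(μ,σ), the p-quantile is μ + z_p·σ. Here z_{0.25} = -0.6745, z_{0.65} = 0.3853.
So -32 = μ − 0.6745σ and 10 = μ + 0.3853σ.
Subtracting: σ = (10 − -32)/(0.3853 − (-0.6745)) = 39.630.
Then μ = -32 − (-0.6745)·39.630 = -5.270.
Precision τ = 1/σ² = 1/39.63² = 0.000637.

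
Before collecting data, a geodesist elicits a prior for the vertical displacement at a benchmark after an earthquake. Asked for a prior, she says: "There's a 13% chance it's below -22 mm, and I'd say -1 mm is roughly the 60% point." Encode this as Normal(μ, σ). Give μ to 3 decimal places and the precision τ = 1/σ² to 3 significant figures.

The p-quantile of Normal(μ,σ) is μ + z_p·σ, with z_{0.13} = -1.126 and z_{0.6} = 0.2533.
Eliminate σ: μ = (z₂·x₁ − z₁·x₂)/(z₂ − z₁) = (0.2533·-22 − (-1.126)·-1)/1.38 = -4.856.
Then σ = (x₂ − x₁)/(z₂ − z₁) = (-1 − -22)/1.38 = 15.220.
Precision τ = 1/σ² = 1/15.22² = 0.00432.

μ = -4.856, τ = 0.00432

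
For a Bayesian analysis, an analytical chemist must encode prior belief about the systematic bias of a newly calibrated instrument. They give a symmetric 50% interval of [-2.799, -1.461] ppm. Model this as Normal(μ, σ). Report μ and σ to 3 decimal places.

μ = -2.130, σ = 0.992

A symmetric 50% interval runs μ ± z·σ with z = 0.6745.
Half-width = 0.669, so σ = 0.669/0.6745 = 0.992.
μ is the interval midpoint, -2.130.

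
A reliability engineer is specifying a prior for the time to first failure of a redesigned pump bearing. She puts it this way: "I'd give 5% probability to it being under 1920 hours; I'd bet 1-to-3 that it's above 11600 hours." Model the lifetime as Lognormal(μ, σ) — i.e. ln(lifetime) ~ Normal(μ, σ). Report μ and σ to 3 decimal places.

If T ~ Lognormal(μ,σ) then ln T ~ Normal(μ,σ), so the p-quantile of ln T is μ + z_p·σ.
ln(1920) = 7.56 and ln(11600) = 9.359; z_{0.05} = -1.645, z_{0.75} = 0.6745.
σ = (9.359 − 7.56)/(0.6745 − (-1.645)) = 0.776.
μ = 7.56 − (-1.645)·0.776 = 8.836.

μ ≈ 8.836, σ ≈ 0.776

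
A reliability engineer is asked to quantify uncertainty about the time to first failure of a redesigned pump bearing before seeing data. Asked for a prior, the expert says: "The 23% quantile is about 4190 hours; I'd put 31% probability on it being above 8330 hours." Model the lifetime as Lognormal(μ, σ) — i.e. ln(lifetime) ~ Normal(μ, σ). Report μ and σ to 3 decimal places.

μ ≈ 8.752, σ ≈ 0.557

If T ~ Lognormal(μ,σ) then ln T ~ Normal(μ,σ), so the p-quantile of ln T is μ + z_p·σ.
ln(4190) = 8.34 and ln(8330) = 9.028; z_{0.23} = -0.7388, z_{0.69} = 0.4959.
σ = (9.028 − 8.34)/(0.4959 − (-0.7388)) = 0.557.
μ = 8.34 − (-0.7388)·0.557 = 8.752.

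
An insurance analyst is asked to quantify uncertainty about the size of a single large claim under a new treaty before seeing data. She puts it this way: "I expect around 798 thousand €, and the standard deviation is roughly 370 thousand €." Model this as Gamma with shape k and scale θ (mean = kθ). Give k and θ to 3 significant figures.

For Gamma(k, scale θ): mean = kθ, variance = kθ², so CV = 1/√k.
CV = SD/mean = 370/798 = 0.4637, hence k = 1/CV² = 4.65.
Then θ = mean/k = 798/4.65 = 172.

k ≈ 4.65, θ ≈ 172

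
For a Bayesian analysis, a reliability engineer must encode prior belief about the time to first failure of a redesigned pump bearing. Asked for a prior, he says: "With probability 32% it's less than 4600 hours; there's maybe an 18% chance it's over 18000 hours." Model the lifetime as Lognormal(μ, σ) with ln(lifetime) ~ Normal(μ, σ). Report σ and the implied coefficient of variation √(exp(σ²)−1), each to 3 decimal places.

σ ≈ 0.986, CV ≈ 1.283

If T ~ Lognormal(μ,σ) then ln T ~ Normal(μ,σ), so the p-quantile of ln T is μ + z_p·σ.
ln(4600) = 8.434 and ln(18000) = 9.798; z_{0.32} = -0.4677, z_{0.82} = 0.9154.
σ = (9.798 − 8.434)/(0.9154 − (-0.4677)) = 0.986.
μ = 8.434 − (-0.4677)·0.986 = 8.895.
CV = √(exp(σ²)−1) = √(exp(0.9731)−1) = 1.283.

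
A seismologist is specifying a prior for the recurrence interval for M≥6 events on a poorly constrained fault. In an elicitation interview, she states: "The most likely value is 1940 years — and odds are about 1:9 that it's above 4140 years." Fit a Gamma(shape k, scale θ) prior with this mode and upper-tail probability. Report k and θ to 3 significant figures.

k ≈ 4.34, θ ≈ 580

Gamma(k,θ) with k>1 has mode (k−1)θ, so θ = 1940/(k−1).
Need P(X < 4140) = 0.9 with θ tied to k this way. Start at k = 2, θ = 1940: P(X<4140) ≈ 0.629.
Too low — raise k to concentrate. Iterating converges to k ≈ 4.34.
Then θ = 1940/(4.34−1) ≈ 580.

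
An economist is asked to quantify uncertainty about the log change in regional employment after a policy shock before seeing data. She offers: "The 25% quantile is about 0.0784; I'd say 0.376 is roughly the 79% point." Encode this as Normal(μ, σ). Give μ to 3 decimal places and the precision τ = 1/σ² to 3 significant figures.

For Normal(μ,σ), the p-quantile is μ + z_p·σ. Here z_{0.25} = -0.6745, z_{0.79} = 0.8064.
So 0.0784 = μ − 0.6745σ and 0.376 = μ + 0.8064σ.
Subtracting: σ = (0.376 − 0.0784)/(0.8064 − (-0.6745)) = 0.201.
Then μ = 0.0784 − (-0.6745)·0.201 = 0.214.
Precision τ = 1/σ² = 1/0.201² = 24.8.

μ = 0.214, τ = 24.8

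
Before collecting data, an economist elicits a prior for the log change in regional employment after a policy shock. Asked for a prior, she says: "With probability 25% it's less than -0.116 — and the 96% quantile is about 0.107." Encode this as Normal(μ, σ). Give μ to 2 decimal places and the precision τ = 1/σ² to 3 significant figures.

For Normal(μ,σ), the p-quantile is μ + z_p·σ. Here z_{0.25} = -0.6745, z_{0.96} = 1.751.
So -0.116 = μ − 0.6745σ and 0.107 = μ + 1.751σ.
Subtracting: σ = (0.107 − -0.116)/(1.751 − (-0.6745)) = 0.09.
Then μ = -0.116 − (-0.6745)·0.09 = -0.05.
Precision τ = 1/σ² = 1/0.09195² = 118.

μ = -0.05, τ = 118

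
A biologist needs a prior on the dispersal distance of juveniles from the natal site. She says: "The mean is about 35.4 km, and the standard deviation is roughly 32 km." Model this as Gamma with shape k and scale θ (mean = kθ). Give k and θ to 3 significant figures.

For Gamma(k, scale θ): mean = kθ, variance = kθ², so CV = 1/√k.
CV = SD/mean = 32/35.4 = 0.904, hence k = 1/CV² = 1.22.
Then θ = mean/k = 35.4/1.22 = 28.9.

k ≈ 1.22, θ ≈ 28.9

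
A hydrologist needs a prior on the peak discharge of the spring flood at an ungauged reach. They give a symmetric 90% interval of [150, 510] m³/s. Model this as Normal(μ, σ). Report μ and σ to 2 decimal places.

A symmetric 90% interval runs μ ± z·σ with z = 1.645.
Half-width = 180, so σ = 180/1.645 = 109.43.
μ is the interval midpoint, 330.00.

μ = 330.00, σ = 109.43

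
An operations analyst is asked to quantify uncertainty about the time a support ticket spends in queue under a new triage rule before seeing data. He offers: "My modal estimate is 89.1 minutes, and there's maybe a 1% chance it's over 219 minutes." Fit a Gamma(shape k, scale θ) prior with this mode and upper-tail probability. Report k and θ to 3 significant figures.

Gamma(k,θ) with k>1 has mode (k−1)θ, so θ = 89.1/(k−1).
Need P(X < 219) = 0.99 with θ tied to k this way. Start at k = 2, θ = 89.1: P(X<219) ≈ 0.704.
Too low — raise k to concentrate. Iterating converges to k ≈ 6.82.
Then θ = 89.1/(6.82−1) ≈ 15.3.

k ≈ 6.82, θ ≈ 15.3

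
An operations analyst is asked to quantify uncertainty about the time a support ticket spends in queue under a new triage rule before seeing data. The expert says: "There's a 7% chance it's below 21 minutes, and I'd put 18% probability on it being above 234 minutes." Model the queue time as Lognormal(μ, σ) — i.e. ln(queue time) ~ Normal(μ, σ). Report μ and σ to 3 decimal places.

μ ≈ 4.532, σ ≈ 1.008

If T ~ Lognormal(μ,σ) then ln T ~ Normal(μ,σ), so the p-quantile of ln T is μ + z_p·σ.
ln(21) = 3.045 and ln(234) = 5.455; z_{0.07} = -1.476, z_{0.82} = 0.9154.
σ = (5.455 − 3.045)/(0.9154 − (-1.476)) = 1.008.
μ = 3.045 − (-1.476)·1.008 = 4.532.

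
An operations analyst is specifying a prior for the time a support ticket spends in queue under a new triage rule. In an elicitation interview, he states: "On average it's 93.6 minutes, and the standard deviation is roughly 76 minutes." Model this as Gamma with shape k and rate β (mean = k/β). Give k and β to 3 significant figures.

For Gamma(k, rate β): mean = k/β, variance = k/β², so CV = 1/√k.
CV = SD/mean = 76/93.6 = 0.812, hence k = 1/CV² = 1.52.
Then β = k/mean = 1.52/93.6 = 0.0162.

k ≈ 1.52, β ≈ 0.0162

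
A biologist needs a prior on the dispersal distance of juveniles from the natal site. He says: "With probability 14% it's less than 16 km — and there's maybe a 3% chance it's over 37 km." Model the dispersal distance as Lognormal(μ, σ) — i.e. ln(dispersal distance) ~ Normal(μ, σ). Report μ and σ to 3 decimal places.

μ ≈ 3.078, σ ≈ 0.283

If T ~ Lognormal(μ,σ) then ln T ~ Normal(μ,σ), so the p-quantile of ln T is μ + z_p·σ.
ln(16) = 2.773 and ln(37) = 3.611; z_{0.14} = -1.08, z_{0.97} = 1.881.
σ = (3.611 − 2.773)/(1.881 − (-1.08)) = 0.283.
μ = 2.773 − (-1.08)·0.283 = 3.078.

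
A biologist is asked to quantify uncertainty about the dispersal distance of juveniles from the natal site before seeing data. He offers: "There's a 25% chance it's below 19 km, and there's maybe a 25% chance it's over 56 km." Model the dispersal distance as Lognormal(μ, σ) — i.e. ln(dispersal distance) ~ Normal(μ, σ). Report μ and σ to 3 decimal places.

If T ~ Lognormal(μ,σ) then ln T ~ Normal(μ,σ), so the p-quantile of ln T is μ + z_p·σ.
ln(19) = 2.944 and ln(56) = 4.025; z_{0.25} = -0.6745, z_{0.75} = 0.6745.
σ = (4.025 − 2.944)/(0.6745 − (-0.6745)) = 0.801.
μ = 2.944 − (-0.6745)·0.801 = 3.485.

μ ≈ 3.485, σ ≈ 0.801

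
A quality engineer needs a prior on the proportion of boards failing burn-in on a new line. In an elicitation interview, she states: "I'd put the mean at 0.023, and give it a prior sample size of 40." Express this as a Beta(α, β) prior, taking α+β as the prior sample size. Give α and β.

Under the effective-sample-size interpretation, Beta(α, β) has prior mean α/(α+β) and prior sample size α+β.
So α+β = 40 and α/(α+β) = 0.023, giving α = 0.023·40 = 0.92 and β = 40 − 0.92 = 39.08.

α = 0.92, β = 39.08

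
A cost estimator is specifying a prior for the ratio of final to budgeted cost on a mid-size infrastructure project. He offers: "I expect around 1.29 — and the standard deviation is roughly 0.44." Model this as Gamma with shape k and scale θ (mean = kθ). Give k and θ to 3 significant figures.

k ≈ 8.6, θ ≈ 0.15

For Gamma(k, scale θ): mean = kθ, variance = kθ², so CV = 1/√k.
CV = SD/mean = 0.44/1.29 = 0.3411, hence k = 1/CV² = 8.6.
Then θ = mean/k = 1.29/8.6 = 0.15.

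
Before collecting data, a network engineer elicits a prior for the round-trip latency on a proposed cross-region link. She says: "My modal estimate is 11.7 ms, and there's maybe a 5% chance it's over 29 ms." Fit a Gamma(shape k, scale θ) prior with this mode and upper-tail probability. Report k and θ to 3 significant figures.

k ≈ 4.3, θ ≈ 3.55

Gamma(k,θ) with k>1 has mode (k−1)θ, so θ = 11.7/(k−1).
Need P(X < 29) = 0.95 with θ tied to k this way. Start at k = 2, θ = 11.7: P(X<29) ≈ 0.708.
Too low — raise k to concentrate. Iterating converges to k ≈ 4.3.
Then θ = 11.7/(4.3−1) ≈ 3.55.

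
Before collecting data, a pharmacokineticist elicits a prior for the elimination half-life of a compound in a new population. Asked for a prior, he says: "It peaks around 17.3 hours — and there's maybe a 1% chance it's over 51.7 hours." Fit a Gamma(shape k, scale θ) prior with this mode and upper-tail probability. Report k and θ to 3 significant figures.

Gamma(k,θ) with k>1 has mode (k−1)θ, so θ = 17.3/(k−1).
Need P(X < 51.7) = 0.99 with θ tied to k this way. Start at k = 2, θ = 17.3: P(X<51.7) ≈ 0.799.
Too low — raise k to concentrate. Iterating converges to k ≈ 4.76.
Then θ = 17.3/(4.76−1) ≈ 4.6.

k ≈ 4.76, θ ≈ 4.6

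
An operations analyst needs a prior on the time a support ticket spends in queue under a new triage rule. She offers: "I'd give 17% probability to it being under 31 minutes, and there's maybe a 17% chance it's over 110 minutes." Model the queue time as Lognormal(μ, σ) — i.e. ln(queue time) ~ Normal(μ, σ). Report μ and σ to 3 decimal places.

μ ≈ 4.067, σ ≈ 0.664

If T ~ Lognormal(μ,σ) then ln T ~ Normal(μ,σ), so the p-quantile of ln T is μ + z_p·σ.
ln(31) = 3.434 and ln(110) = 4.7; z_{0.17} = -0.9542, z_{0.83} = 0.9542.
σ = (4.7 − 3.434)/(0.9542 − (-0.9542)) = 0.664.
μ = 3.434 − (-0.9542)·0.664 = 4.067.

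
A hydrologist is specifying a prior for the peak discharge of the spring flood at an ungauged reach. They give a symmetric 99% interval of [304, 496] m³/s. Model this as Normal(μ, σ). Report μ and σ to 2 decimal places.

μ = 400.00, σ = 37.27

A symmetric 99% interval runs μ ± z·σ with z = 2.576.
Half-width = 96, so σ = 96/2.576 = 37.27.
μ is the interval midpoint, 400.00.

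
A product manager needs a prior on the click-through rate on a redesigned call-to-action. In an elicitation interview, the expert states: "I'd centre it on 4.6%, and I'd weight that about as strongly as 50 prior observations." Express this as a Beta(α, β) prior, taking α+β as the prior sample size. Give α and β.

Under the effective-sample-size interpretation, Beta(α, β) has prior mean α/(α+β) and prior sample size α+β.
So α+β = 50 and α/(α+β) = 0.046, giving α = 0.046·50 = 2.3 and β = 50 − 2.3 = 47.7.

α = 2.3, β = 47.7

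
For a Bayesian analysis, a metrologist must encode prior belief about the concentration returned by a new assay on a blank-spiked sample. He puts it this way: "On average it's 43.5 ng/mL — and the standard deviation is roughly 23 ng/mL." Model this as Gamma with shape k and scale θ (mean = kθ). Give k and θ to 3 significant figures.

k ≈ 3.58, θ ≈ 12.2

For Gamma(k, scale θ): mean = kθ, variance = kθ², so CV = 1/√k.
CV = SD/mean = 23/43.5 = 0.5287, hence k = 1/CV² = 3.58.
Then θ = mean/k = 43.5/3.58 = 12.2.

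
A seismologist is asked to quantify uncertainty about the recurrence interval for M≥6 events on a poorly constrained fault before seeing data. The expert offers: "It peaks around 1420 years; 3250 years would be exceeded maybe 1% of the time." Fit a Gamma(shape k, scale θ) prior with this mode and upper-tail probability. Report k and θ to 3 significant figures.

k ≈ 7.98, θ ≈ 204

Gamma(k,θ) with k>1 has mode (k−1)θ, so θ = 1420/(k−1).
Need P(X < 3250) = 0.99 with θ tied to k this way. Start at k = 2, θ = 1420: P(X<3250) ≈ 0.667.
Too low — raise k to concentrate. Iterating converges to k ≈ 7.98.
Then θ = 1420/(7.98−1) ≈ 204.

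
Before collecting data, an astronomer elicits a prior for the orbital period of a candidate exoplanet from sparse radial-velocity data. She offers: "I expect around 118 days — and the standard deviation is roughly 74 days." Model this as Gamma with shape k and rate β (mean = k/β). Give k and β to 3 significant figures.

k ≈ 2.54, β ≈ 0.0215

For Gamma(k, rate β): mean = k/β, variance = k/β², so CV = 1/√k.
CV = SD/mean = 74/118 = 0.6271, hence k = 1/CV² = 2.54.
Then β = k/mean = 2.54/118 = 0.0215.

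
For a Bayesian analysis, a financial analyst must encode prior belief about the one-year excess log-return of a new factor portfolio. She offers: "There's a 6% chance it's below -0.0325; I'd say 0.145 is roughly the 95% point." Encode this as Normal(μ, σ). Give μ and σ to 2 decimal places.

The p-quantile of Normal(μ,σ) is μ + z_p·σ, with z_{0.06} = -1.555 and z_{0.95} = 1.645.
Eliminate σ: μ = (z₂·x₁ − z₁·x₂)/(z₂ − z₁) = (1.645·-0.0325 − (-1.555)·0.145)/3.2 = 0.05.
Then σ = (x₂ − x₁)/(z₂ − z₁) = (0.145 − -0.0325)/3.2 = 0.06.

μ = 0.05, σ = 0.06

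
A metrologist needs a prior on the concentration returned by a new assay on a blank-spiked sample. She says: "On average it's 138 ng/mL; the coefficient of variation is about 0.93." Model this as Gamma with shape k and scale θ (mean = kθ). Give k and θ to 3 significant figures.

For Gamma(k, scale θ): mean = kθ, variance = kθ², so CV = 1/√k.
CV = 0.93, hence k = 1/CV² = 1.16.
Then θ = mean/k = 138/1.16 = 119.

k ≈ 1.16, θ ≈ 119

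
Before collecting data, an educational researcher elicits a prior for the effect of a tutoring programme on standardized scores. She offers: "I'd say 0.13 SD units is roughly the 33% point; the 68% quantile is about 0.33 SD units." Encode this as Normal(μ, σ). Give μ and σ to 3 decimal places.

μ = 0.227, σ = 0.220

The p-quantile of Normal(μ,σ) is μ + z_p·σ, with z_{0.33} = -0.4399 and z_{0.68} = 0.4677.
Eliminate σ: μ = (z₂·x₁ − z₁·x₂)/(z₂ − z₁) = (0.4677·0.13 − (-0.4399)·0.33)/0.9076 = 0.227.
Then σ = (x₂ − x₁)/(z₂ − z₁) = (0.33 − 0.13)/0.9076 = 0.220.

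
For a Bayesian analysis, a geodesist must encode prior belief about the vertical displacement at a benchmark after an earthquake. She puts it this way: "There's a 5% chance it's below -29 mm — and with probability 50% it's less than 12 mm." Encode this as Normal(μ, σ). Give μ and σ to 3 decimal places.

μ = 12.000, σ = 24.926

For Normal(μ,σ), the p-quantile is μ + z_p·σ. Here z_{0.05} = -1.645, z_{0.5} = 0.
So -29 = μ − 1.645σ and 12 = μ + 0σ.
Subtracting: σ = (12 − -29)/(0 − (-1.645)) = 24.926.
Then μ = -29 − (-1.645)·24.926 = 12.000.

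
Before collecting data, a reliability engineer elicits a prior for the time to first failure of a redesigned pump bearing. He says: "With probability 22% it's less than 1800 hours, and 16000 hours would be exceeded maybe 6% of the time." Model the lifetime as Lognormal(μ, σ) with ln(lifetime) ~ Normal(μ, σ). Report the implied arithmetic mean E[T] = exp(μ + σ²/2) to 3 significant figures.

If T ~ Lognormal(μ,σ) then ln T ~ Normal(μ,σ), so the p-quantile of ln T is μ + z_p·σ.
ln(1800) = 7.496 and ln(16000) = 9.68; z_{0.22} = -0.7722, z_{0.94} = 1.555.
σ = (9.68 − 7.496)/(1.555 − (-0.7722)) = 0.939.
μ = 7.496 − (-0.7722)·0.939 = 8.221.
E[T] = exp(μ + σ²/2) = exp(8.221 + 0.4408) = 5780 hours.

E[T] ≈ 5780 hours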